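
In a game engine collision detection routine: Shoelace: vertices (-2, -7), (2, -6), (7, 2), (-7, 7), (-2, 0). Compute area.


Shoelace sum: ((-2)*(-6) - 2*(-7)) + (2*2 - 7*(-6)) + (7*7 - (-7)*2) + ((-7)*0 - (-2)*7) + ((-2)*(-7) - (-2)*0)
= 163
Area = |163|/2 = 81.5

81.5


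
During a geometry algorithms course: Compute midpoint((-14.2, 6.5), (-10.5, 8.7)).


M = (((-14.2)+(-10.5))/2, (6.5+8.7)/2)
= (-12.35, 7.6)

(-12.35, 7.6)


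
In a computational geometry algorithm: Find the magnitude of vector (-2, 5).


|u| = sqrt((-2)^2 + 5^2) = sqrt(29) = 5.3852

5.3852


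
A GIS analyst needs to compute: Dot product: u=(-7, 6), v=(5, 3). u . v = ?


u . v = u_x*v_x + u_y*v_y = (-7)*5 + 6*3
= (-35) + 18 = -17

-17


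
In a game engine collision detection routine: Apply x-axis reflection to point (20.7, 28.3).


Reflection over x-axis: (x,y) -> (x,-y)
(20.7, 28.3) -> (20.7, -28.3)

(20.7, -28.3)


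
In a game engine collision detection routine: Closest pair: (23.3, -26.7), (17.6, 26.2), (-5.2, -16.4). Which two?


d(P0,P1) = 53.2062, d(P0,P2) = 30.3041, d(P1,P2) = 48.3177
Closest: P0 and P2

Closest pair: (23.3, -26.7) and (-5.2, -16.4), distance = 30.3041


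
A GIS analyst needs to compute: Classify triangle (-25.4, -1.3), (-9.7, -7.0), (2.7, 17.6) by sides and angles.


Side lengths squared: AB^2=278.98, BC^2=758.92, CA^2=1146.82
Sorted: [278.98, 758.92, 1146.82]
By sides: Scalene, By angles: Obtuse

Scalene, Obtuse


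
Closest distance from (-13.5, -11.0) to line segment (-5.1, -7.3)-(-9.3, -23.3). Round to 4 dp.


Project P onto AB: t = 0.3453 (clamped to [0,1])
Closest point on segment: (-6.5501, -12.8243)
Distance: 7.1853

7.1853


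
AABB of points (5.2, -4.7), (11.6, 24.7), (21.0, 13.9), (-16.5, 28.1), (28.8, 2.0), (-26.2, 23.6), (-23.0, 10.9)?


x range: [-26.2, 28.8]
y range: [-4.7, 28.1]
Bounding box: (-26.2,-4.7) to (28.8,28.1)

(-26.2,-4.7) to (28.8,28.1)


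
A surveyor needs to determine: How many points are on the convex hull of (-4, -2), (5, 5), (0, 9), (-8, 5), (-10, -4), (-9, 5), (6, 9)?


Convex hull vertices (CCW): (-10, -4), (-4, -2), (5, 5), (6, 9), (0, 9), (-9, 5)
Count = 6

6


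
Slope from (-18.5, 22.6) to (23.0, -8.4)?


slope = (y2-y1)/(x2-x1) = ((-8.4)-22.6)/(23-(-18.5)) = (-31)/41.5 = -0.747

-0.747


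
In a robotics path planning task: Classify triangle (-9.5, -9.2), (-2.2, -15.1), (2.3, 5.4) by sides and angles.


Side lengths squared: AB^2=88.1, BC^2=440.5, CA^2=352.4
Sorted: [88.1, 352.4, 440.5]
By sides: Scalene, By angles: Right

Scalene, Right


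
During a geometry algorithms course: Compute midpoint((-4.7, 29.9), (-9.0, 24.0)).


M = (((-4.7)+(-9))/2, (29.9+24)/2)
= (-6.85, 26.95)

(-6.85, 26.95)


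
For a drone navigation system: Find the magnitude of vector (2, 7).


|u| = sqrt(2^2 + 7^2) = sqrt(53) = 7.2801

7.2801


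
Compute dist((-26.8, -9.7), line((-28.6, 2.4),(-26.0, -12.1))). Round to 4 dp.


|cross product| = 5.36
|line direction| = sqrt(217.01) = 14.7313
Distance = 5.36/sqrt(217.01) = 0.3639

0.3639


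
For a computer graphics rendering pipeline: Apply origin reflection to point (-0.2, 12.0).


Reflection over origin: (x,y) -> (-x,-y)
(-0.2, 12) -> (0.2, -12)

(0.2, -12)


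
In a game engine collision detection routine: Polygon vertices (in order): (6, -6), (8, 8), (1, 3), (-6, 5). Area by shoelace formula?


Shoelace sum: (6*8 - 8*(-6)) + (8*3 - 1*8) + (1*5 - (-6)*3) + ((-6)*(-6) - 6*5)
= 141
Area = |141|/2 = 70.5

70.5


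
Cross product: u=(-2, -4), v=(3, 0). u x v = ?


u x v = u_x*v_y - u_y*v_x = (-2)*0 - (-4)*3
= 0 - (-12) = 12

12


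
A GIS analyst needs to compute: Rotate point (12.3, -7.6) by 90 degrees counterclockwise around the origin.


90° CCW: (x,y) -> (-y, x)
(12.3,-7.6) -> (7.6, 12.3)

(7.6, 12.3)


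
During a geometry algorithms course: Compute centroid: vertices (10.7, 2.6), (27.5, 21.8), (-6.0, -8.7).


Centroid = ((x_A+x_B+x_C)/3, (y_A+y_B+y_C)/3)
= ((10.7+27.5+(-6))/3, (2.6+21.8+(-8.7))/3)
= (10.7333, 5.2333)

(10.7333, 5.2333)


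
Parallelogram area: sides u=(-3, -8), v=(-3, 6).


|u x v| = |(-3)*6 - (-8)*(-3)|
= |(-18) - 24| = 42

42


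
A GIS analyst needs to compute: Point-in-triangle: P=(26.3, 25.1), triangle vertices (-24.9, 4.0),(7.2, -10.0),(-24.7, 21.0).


Cross products: AB x AP = 1394.11, BC x BP = -1711.79, CA x CP = 866.18
All same sign? no

No, outside


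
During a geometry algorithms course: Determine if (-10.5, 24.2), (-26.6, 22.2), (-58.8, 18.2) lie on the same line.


Cross product: ((-26.6)-(-10.5))*(18.2-24.2) - (22.2-24.2)*((-58.8)-(-10.5))
= 0

Yes, collinear


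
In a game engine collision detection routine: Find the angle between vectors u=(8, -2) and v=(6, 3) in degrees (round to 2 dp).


u.v = 42, |u| = sqrt(68) = 8.2462, |v| = sqrt(45) = 6.7082
cos(theta) = u.v/(|u||v|) = 42/sqrt(3060) = 0.759257
theta = acos(0.759257) = 40.6 degrees

40.6 degrees


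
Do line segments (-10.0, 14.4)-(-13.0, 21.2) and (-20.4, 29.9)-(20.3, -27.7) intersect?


Cross products: d1=-31.81, d2=72.15, d3=24.22, d4=-79.74
d1*d2 < 0 and d3*d4 < 0? yes

Yes, they intersect


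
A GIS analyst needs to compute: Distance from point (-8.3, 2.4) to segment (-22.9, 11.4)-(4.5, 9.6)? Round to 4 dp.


Project P onto AB: t = 0.552 (clamped to [0,1])
Closest point on segment: (-7.774, 10.4063)
Distance: 8.0236

8.0236


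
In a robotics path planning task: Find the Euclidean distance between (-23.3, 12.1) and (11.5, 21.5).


dx=34.8, dy=9.4
d^2 = 34.8^2 + 9.4^2 = 1299.4
d = sqrt(1299.4) = 36.0472

36.0472


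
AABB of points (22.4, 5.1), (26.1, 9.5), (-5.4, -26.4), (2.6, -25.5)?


x range: [-5.4, 26.1]
y range: [-26.4, 9.5]
Bounding box: (-5.4,-26.4) to (26.1,9.5)

(-5.4,-26.4) to (26.1,9.5)


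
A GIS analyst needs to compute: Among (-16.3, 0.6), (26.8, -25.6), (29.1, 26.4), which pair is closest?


d(P0,P1) = 50.4386, d(P0,P2) = 52.2188, d(P1,P2) = 52.0508
Closest: P0 and P1

Closest pair: (-16.3, 0.6) and (26.8, -25.6), distance = 50.4386


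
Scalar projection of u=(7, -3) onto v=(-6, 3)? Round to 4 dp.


u.v = -51, |v| = sqrt(45) = 6.7082
Scalar projection = u.v / |v| = -51 / sqrt(45) = -7.6026

-7.6026


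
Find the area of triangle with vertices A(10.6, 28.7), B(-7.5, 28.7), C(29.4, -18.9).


Area = |x_A(y_B-y_C) + x_B(y_C-y_A) + x_C(y_A-y_B)|/2
= |504.56 + 357 + 0|/2
= 861.56/2 = 430.78

430.78


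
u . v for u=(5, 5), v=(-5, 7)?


u . v = u_x*v_x + u_y*v_y = 5*(-5) + 5*7
= (-25) + 35 = 10

10


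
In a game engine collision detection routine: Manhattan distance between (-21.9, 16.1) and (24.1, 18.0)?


|(-21.9)-24.1| + |16.1-18| = 46 + 1.9 = 47.9

47.9


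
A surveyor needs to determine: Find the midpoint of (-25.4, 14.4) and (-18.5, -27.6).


M = (((-25.4)+(-18.5))/2, (14.4+(-27.6))/2)
= (-21.95, -6.6)

(-21.95, -6.6)


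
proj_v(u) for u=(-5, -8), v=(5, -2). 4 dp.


u.v = -9, |v| = sqrt(29) = 5.3852
Scalar projection = u.v / |v| = -9 / sqrt(29) = -1.6713

-1.6713


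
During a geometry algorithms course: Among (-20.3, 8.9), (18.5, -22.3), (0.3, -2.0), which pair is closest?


d(P0,P1) = 49.7884, d(P0,P2) = 23.306, d(P1,P2) = 27.2641
Closest: P0 and P2

Closest pair: (-20.3, 8.9) and (0.3, -2.0), distance = 23.306


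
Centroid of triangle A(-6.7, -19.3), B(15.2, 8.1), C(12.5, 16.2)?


Centroid = ((x_A+x_B+x_C)/3, (y_A+y_B+y_C)/3)
= (((-6.7)+15.2+12.5)/3, ((-19.3)+8.1+16.2)/3)
= (7, 1.6667)

(7, 1.6667)


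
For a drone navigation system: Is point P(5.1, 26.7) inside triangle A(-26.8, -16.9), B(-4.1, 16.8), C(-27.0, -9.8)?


Cross products: AB x AP = -85.31, BC x BP = 18.01, CA x CP = 235.21
All same sign? no

No, outside


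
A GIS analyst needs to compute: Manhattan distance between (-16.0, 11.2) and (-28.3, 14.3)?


|(-16)-(-28.3)| + |11.2-14.3| = 12.3 + 3.1 = 15.4

15.4


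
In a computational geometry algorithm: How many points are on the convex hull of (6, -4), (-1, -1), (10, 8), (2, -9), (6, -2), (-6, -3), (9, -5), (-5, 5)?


Convex hull vertices (CCW): (-6, -3), (2, -9), (9, -5), (10, 8), (-5, 5)
Count = 5

5


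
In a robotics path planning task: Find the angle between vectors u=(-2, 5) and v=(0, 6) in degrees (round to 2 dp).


u.v = 30, |u| = sqrt(29) = 5.3852, |v| = sqrt(36) = 6
cos(theta) = u.v/(|u||v|) = 30/sqrt(1044) = 0.928477
theta = acos(0.928477) = 21.8 degrees

21.8 degrees


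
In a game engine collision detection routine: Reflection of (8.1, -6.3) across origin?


Reflection over origin: (x,y) -> (-x,-y)
(8.1, -6.3) -> (-8.1, 6.3)

(-8.1, 6.3)


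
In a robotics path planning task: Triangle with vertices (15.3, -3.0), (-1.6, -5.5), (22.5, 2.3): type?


Side lengths squared: AB^2=291.86, BC^2=641.65, CA^2=79.93
Sorted: [79.93, 291.86, 641.65]
By sides: Scalene, By angles: Obtuse

Scalene, Obtuse


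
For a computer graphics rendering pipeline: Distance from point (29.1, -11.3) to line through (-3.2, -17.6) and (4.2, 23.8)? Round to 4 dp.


|cross product| = 1290.6
|line direction| = sqrt(1768.72) = 42.0562
Distance = 1290.6/sqrt(1768.72) = 30.6875

30.6875


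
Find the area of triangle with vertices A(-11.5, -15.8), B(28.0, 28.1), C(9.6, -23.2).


Area = |x_A(y_B-y_C) + x_B(y_C-y_A) + x_C(y_A-y_B)|/2
= |(-589.95) + (-207.2) + (-421.44)|/2
= 1218.59/2 = 609.295

609.295


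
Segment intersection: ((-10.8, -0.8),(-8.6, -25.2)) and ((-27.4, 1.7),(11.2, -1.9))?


Cross products: d1=-36.74, d2=-970.66, d3=-399.54, d4=534.38
d1*d2 < 0 and d3*d4 < 0? no

No, they don't intersect


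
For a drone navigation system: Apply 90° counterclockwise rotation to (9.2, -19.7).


90° CCW: (x,y) -> (-y, x)
(9.2,-19.7) -> (19.7, 9.2)

(19.7, 9.2)


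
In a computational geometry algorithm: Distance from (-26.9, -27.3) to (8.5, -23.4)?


dx=35.4, dy=3.9
d^2 = 35.4^2 + 3.9^2 = 1268.37
d = sqrt(1268.37) = 35.6142

35.6142


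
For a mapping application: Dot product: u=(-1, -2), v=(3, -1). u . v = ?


u . v = u_x*v_x + u_y*v_y = (-1)*3 + (-2)*(-1)
= (-3) + 2 = -1

-1


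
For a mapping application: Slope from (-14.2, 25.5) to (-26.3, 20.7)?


slope = (y2-y1)/(x2-x1) = (20.7-25.5)/((-26.3)-(-14.2)) = (-4.8)/(-12.1) = 0.3967

0.3967


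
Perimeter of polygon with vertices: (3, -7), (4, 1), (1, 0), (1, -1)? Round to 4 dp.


Sides: (3, -7)->(4, 1): sqrt(65) = 8.062258, (4, 1)->(1, 0): sqrt(10) = 3.162278, (1, 0)->(1, -1): sqrt(1) = 1, (1, -1)->(3, -7): sqrt(40) = 6.324555
Sum = 18.549091
Perimeter = 18.5491

18.5491


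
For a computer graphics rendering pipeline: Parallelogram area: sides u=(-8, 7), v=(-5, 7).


|u x v| = |(-8)*7 - 7*(-5)|
= |(-56) - (-35)| = 21

21


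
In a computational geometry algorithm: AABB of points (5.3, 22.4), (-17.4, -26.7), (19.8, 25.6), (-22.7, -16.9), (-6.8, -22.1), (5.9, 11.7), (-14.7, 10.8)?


x range: [-22.7, 19.8]
y range: [-26.7, 25.6]
Bounding box: (-22.7,-26.7) to (19.8,25.6)

(-22.7,-26.7) to (19.8,25.6)


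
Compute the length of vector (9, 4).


|u| = sqrt(9^2 + 4^2) = sqrt(97) = 9.8489

9.8489


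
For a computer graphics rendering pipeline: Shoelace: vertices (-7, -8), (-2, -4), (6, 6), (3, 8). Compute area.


Shoelace sum: ((-7)*(-4) - (-2)*(-8)) + ((-2)*6 - 6*(-4)) + (6*8 - 3*6) + (3*(-8) - (-7)*8)
= 86
Area = |86|/2 = 43

43


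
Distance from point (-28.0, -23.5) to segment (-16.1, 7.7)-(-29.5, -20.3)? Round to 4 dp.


Project P onto AB: t = 1 (clamped to [0,1])
Closest point on segment: (-29.5, -20.3)
Distance: 3.5341

3.5341


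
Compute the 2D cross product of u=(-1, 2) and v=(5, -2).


u x v = u_x*v_y - u_y*v_x = (-1)*(-2) - 2*5
= 2 - 10 = -8

-8


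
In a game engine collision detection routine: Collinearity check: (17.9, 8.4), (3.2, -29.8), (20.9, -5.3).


Cross product: (3.2-17.9)*((-5.3)-8.4) - ((-29.8)-8.4)*(20.9-17.9)
= 315.99

No, not collinear


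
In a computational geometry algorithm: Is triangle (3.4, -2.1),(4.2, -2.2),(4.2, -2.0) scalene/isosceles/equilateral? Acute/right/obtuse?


Side lengths squared: AB^2=0.65, BC^2=0.04, CA^2=0.65
Sorted: [0.04, 0.65, 0.65]
By sides: Isosceles, By angles: Acute

Isosceles, Acute


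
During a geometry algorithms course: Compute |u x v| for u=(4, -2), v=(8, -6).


|u x v| = |4*(-6) - (-2)*8|
= |(-24) - (-16)| = 8

8


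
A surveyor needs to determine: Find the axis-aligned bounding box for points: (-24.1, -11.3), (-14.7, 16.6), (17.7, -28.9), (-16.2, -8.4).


x range: [-24.1, 17.7]
y range: [-28.9, 16.6]
Bounding box: (-24.1,-28.9) to (17.7,16.6)

(-24.1,-28.9) to (17.7,16.6)


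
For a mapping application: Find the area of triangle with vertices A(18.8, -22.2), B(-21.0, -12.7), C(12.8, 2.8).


Area = |x_A(y_B-y_C) + x_B(y_C-y_A) + x_C(y_A-y_B)|/2
= |(-291.4) + (-525) + (-121.6)|/2
= 938/2 = 469

469


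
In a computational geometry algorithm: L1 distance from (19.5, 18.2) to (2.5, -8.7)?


|19.5-2.5| + |18.2-(-8.7)| = 17 + 26.9 = 43.9

43.9


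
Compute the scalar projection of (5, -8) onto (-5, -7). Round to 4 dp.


u.v = 31, |v| = sqrt(74) = 8.6023
Scalar projection = u.v / |v| = 31 / sqrt(74) = 3.6037

3.6037


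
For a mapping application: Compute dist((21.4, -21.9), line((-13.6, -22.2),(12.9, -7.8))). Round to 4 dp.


|cross product| = 496.05
|line direction| = sqrt(909.61) = 30.1597
Distance = 496.05/sqrt(909.61) = 16.4474

16.4474


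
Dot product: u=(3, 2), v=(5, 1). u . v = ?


u . v = u_x*v_x + u_y*v_y = 3*5 + 2*1
= 15 + 2 = 17

17


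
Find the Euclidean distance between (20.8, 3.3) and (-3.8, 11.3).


dx=-24.6, dy=8
d^2 = (-24.6)^2 + 8^2 = 669.16
d = sqrt(669.16) = 25.8681

25.8681


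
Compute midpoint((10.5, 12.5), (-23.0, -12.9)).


M = ((10.5+(-23))/2, (12.5+(-12.9))/2)
= (-6.25, -0.2)

(-6.25, -0.2)


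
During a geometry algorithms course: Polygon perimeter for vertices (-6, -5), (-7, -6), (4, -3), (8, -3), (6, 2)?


Sides: (-6, -5)->(-7, -6): sqrt(2) = 1.414214, (-7, -6)->(4, -3): sqrt(130) = 11.401754, (4, -3)->(8, -3): sqrt(16) = 4, (8, -3)->(6, 2): sqrt(29) = 5.385165, (6, 2)->(-6, -5): sqrt(193) = 13.892444
Sum = 36.093577
Perimeter = 36.0936

36.0936


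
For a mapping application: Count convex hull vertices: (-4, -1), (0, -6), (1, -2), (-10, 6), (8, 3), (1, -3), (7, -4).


Convex hull vertices (CCW): (-10, 6), (0, -6), (7, -4), (8, 3)
Count = 4

4


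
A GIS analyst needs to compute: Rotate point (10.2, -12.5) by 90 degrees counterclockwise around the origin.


90° CCW: (x,y) -> (-y, x)
(10.2,-12.5) -> (12.5, 10.2)

(12.5, 10.2)


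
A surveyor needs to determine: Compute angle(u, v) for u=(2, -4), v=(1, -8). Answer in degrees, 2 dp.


u.v = 34, |u| = sqrt(20) = 4.4721, |v| = sqrt(65) = 8.0623
cos(theta) = u.v/(|u||v|) = 34/sqrt(1300) = 0.94299
theta = acos(0.94299) = 19.44 degrees

19.44 degrees


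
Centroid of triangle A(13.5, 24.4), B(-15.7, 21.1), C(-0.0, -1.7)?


Centroid = ((x_A+x_B+x_C)/3, (y_A+y_B+y_C)/3)
= ((13.5+(-15.7)+0)/3, (24.4+21.1+(-1.7))/3)
= (-0.7333, 14.6)

(-0.7333, 14.6)


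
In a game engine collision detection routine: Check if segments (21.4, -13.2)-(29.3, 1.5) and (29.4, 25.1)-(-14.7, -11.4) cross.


Cross products: d1=1397.03, d2=1037.11, d3=184.97, d4=544.89
d1*d2 < 0 and d3*d4 < 0? no

No, they don't intersect


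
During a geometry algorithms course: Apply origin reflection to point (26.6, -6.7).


Reflection over origin: (x,y) -> (-x,-y)
(26.6, -6.7) -> (-26.6, 6.7)

(-26.6, 6.7)


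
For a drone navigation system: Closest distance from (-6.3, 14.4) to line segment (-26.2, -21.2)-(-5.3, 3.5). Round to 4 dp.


Project P onto AB: t = 1 (clamped to [0,1])
Closest point on segment: (-5.3, 3.5)
Distance: 10.9458

10.9458


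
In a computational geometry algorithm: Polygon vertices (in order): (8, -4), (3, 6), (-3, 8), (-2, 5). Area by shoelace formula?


Shoelace sum: (8*6 - 3*(-4)) + (3*8 - (-3)*6) + ((-3)*5 - (-2)*8) + ((-2)*(-4) - 8*5)
= 71
Area = |71|/2 = 35.5

35.5


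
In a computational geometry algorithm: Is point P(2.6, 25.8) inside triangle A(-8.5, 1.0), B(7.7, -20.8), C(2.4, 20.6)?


Cross products: AB x AP = 643.74, BC x BP = -35.84, CA x CP = -52.76
All same sign? no

No, outside


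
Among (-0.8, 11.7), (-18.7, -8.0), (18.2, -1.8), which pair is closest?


d(P0,P1) = 26.6177, d(P0,P2) = 23.3077, d(P1,P2) = 37.4172
Closest: P0 and P2

Closest pair: (-0.8, 11.7) and (18.2, -1.8), distance = 23.3077


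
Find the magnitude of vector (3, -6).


|u| = sqrt(3^2 + (-6)^2) = sqrt(45) = 6.7082

6.7082


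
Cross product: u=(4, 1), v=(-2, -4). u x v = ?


u x v = u_x*v_y - u_y*v_x = 4*(-4) - 1*(-2)
= (-16) - (-2) = -14

-14


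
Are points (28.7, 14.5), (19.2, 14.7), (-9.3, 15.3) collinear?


Cross product: (19.2-28.7)*(15.3-14.5) - (14.7-14.5)*((-9.3)-28.7)
= 0

Yes, collinear


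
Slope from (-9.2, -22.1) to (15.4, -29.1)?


slope = (y2-y1)/(x2-x1) = ((-29.1)-(-22.1))/(15.4-(-9.2)) = (-7)/24.6 = -0.2846

-0.2846


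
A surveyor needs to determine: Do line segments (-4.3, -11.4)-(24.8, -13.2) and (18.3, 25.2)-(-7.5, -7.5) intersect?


Cross products: d1=205.26, d2=1203.27, d3=1105.74, d4=107.73
d1*d2 < 0 and d3*d4 < 0? no

No, they don't intersect


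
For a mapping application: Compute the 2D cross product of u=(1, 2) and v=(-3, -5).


u x v = u_x*v_y - u_y*v_x = 1*(-5) - 2*(-3)
= (-5) - (-6) = 1

1


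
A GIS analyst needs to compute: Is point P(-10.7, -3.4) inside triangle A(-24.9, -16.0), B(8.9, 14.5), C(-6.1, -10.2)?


Cross products: AB x AP = -7.22, BC x BP = -215.62, CA x CP = -154.52
All same sign? yes

Yes, inside


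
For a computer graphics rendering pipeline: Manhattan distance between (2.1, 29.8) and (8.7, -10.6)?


|2.1-8.7| + |29.8-(-10.6)| = 6.6 + 40.4 = 47

47


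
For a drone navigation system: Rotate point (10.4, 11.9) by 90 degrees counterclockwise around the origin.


90° CCW: (x,y) -> (-y, x)
(10.4,11.9) -> (-11.9, 10.4)

(-11.9, 10.4)


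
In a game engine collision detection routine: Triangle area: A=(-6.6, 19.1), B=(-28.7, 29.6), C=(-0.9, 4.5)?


Area = |x_A(y_B-y_C) + x_B(y_C-y_A) + x_C(y_A-y_B)|/2
= |(-165.66) + 419.02 + 9.45|/2
= 262.81/2 = 131.405

131.405


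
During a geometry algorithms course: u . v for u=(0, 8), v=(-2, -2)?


u . v = u_x*v_x + u_y*v_y = 0*(-2) + 8*(-2)
= 0 + (-16) = -16

-16


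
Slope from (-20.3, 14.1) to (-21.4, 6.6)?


slope = (y2-y1)/(x2-x1) = (6.6-14.1)/((-21.4)-(-20.3)) = (-7.5)/(-1.1) = 6.8182

6.8182


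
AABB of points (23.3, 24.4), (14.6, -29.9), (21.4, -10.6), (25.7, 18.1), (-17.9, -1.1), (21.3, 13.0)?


x range: [-17.9, 25.7]
y range: [-29.9, 24.4]
Bounding box: (-17.9,-29.9) to (25.7,24.4)

(-17.9,-29.9) to (25.7,24.4)


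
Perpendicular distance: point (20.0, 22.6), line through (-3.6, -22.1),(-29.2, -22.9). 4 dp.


|cross product| = 1125.44
|line direction| = sqrt(656) = 25.6125
Distance = 1125.44/sqrt(656) = 43.941

43.941


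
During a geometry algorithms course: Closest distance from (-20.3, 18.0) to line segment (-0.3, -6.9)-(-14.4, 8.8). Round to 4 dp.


Project P onto AB: t = 1 (clamped to [0,1])
Closest point on segment: (-14.4, 8.8)
Distance: 10.9293

10.9293


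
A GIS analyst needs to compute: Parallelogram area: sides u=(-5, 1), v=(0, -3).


|u x v| = |(-5)*(-3) - 1*0|
= |15 - 0| = 15

15


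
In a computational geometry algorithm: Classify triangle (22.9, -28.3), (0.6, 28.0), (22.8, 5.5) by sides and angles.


Side lengths squared: AB^2=3666.98, BC^2=999.09, CA^2=1142.45
Sorted: [999.09, 1142.45, 3666.98]
By sides: Scalene, By angles: Obtuse

Scalene, Obtuse


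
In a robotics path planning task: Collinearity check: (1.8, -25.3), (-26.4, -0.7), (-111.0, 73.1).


Cross product: ((-26.4)-1.8)*(73.1-(-25.3)) - ((-0.7)-(-25.3))*((-111)-1.8)
= 0

Yes, collinear


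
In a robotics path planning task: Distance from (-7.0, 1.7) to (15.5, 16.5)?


dx=22.5, dy=14.8
d^2 = 22.5^2 + 14.8^2 = 725.29
d = sqrt(725.29) = 26.9312

26.9312


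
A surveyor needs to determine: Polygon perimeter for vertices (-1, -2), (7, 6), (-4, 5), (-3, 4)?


Sides: (-1, -2)->(7, 6): sqrt(128) = 11.313708, (7, 6)->(-4, 5): sqrt(122) = 11.045361, (-4, 5)->(-3, 4): sqrt(2) = 1.414214, (-3, 4)->(-1, -2): sqrt(40) = 6.324555
Sum = 30.097838
Perimeter = 30.0978

30.0978


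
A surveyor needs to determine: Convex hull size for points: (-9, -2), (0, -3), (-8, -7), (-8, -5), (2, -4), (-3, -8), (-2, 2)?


Convex hull vertices (CCW): (-9, -2), (-8, -7), (-3, -8), (2, -4), (-2, 2)
Count = 5

5


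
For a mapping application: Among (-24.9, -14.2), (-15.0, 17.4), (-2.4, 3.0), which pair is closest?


d(P0,P1) = 33.1145, d(P0,P2) = 28.3212, d(P1,P2) = 19.1343
Closest: P1 and P2

Closest pair: (-15.0, 17.4) and (-2.4, 3.0), distance = 19.1343


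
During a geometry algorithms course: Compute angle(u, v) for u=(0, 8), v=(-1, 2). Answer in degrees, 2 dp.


u.v = 16, |u| = sqrt(64) = 8, |v| = sqrt(5) = 2.2361
cos(theta) = u.v/(|u||v|) = 16/sqrt(320) = 0.894427
theta = acos(0.894427) = 26.57 degrees

26.57 degrees


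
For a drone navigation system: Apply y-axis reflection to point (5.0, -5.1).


Reflection over y-axis: (x,y) -> (-x,y)
(5, -5.1) -> (-5, -5.1)

(-5, -5.1)


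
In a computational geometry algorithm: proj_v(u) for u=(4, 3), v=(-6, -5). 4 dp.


u.v = -39, |v| = sqrt(61) = 7.8102
Scalar projection = u.v / |v| = -39 / sqrt(61) = -4.9934

-4.9934


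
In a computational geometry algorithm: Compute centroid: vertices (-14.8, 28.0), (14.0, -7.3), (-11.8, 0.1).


Centroid = ((x_A+x_B+x_C)/3, (y_A+y_B+y_C)/3)
= (((-14.8)+14+(-11.8))/3, (28+(-7.3)+0.1)/3)
= (-4.2, 6.9333)

(-4.2, 6.9333)


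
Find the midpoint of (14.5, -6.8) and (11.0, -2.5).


M = ((14.5+11)/2, ((-6.8)+(-2.5))/2)
= (12.75, -4.65)

(12.75, -4.65)


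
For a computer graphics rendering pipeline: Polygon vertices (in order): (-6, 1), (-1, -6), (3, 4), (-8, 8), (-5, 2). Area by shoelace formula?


Shoelace sum: ((-6)*(-6) - (-1)*1) + ((-1)*4 - 3*(-6)) + (3*8 - (-8)*4) + ((-8)*2 - (-5)*8) + ((-5)*1 - (-6)*2)
= 138
Area = |138|/2 = 69

69


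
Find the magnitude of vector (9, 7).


|u| = sqrt(9^2 + 7^2) = sqrt(130) = 11.4018

11.4018


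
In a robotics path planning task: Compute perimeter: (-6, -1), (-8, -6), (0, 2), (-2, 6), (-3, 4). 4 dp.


Sides: (-6, -1)->(-8, -6): sqrt(29) = 5.385165, (-8, -6)->(0, 2): sqrt(128) = 11.313708, (0, 2)->(-2, 6): sqrt(20) = 4.472136, (-2, 6)->(-3, 4): sqrt(5) = 2.236068, (-3, 4)->(-6, -1): sqrt(34) = 5.830952
Sum = 29.238029
Perimeter = 29.238

29.238


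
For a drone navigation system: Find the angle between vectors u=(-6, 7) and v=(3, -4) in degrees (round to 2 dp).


u.v = -46, |u| = sqrt(85) = 9.2195, |v| = sqrt(25) = 5
cos(theta) = u.v/(|u||v|) = -46/sqrt(2125) = -0.99788
theta = acos(-0.99788) = 176.27 degrees

176.27 degrees


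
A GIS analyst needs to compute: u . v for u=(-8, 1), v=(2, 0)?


u . v = u_x*v_x + u_y*v_y = (-8)*2 + 1*0
= (-16) + 0 = -16

-16


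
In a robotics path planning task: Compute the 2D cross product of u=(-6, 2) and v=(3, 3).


u x v = u_x*v_y - u_y*v_x = (-6)*3 - 2*3
= (-18) - 6 = -24

-24


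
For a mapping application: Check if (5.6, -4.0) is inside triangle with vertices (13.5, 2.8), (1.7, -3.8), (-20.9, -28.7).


Cross products: AB x AP = 28.1, BC x BP = 101.63, CA x CP = 14.93
All same sign? yes

Yes, inside


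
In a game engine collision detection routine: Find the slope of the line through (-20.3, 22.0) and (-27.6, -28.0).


slope = (y2-y1)/(x2-x1) = ((-28)-22)/((-27.6)-(-20.3)) = (-50)/(-7.3) = 6.8493

6.8493


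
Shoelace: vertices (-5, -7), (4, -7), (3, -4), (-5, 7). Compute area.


Shoelace sum: ((-5)*(-7) - 4*(-7)) + (4*(-4) - 3*(-7)) + (3*7 - (-5)*(-4)) + ((-5)*(-7) - (-5)*7)
= 139
Area = |139|/2 = 69.5

69.5


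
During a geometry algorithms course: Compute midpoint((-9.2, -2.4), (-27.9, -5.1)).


M = (((-9.2)+(-27.9))/2, ((-2.4)+(-5.1))/2)
= (-18.55, -3.75)

(-18.55, -3.75)


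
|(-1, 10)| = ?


|u| = sqrt((-1)^2 + 10^2) = sqrt(101) = 10.0499

10.0499


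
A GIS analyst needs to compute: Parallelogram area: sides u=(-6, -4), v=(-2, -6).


|u x v| = |(-6)*(-6) - (-4)*(-2)|
= |36 - 8| = 28

28


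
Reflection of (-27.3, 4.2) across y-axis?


Reflection over y-axis: (x,y) -> (-x,y)
(-27.3, 4.2) -> (27.3, 4.2)

(27.3, 4.2)


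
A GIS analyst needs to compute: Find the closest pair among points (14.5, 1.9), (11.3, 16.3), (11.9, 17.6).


d(P0,P1) = 14.7513, d(P0,P2) = 15.9138, d(P1,P2) = 1.4318
Closest: P1 and P2

Closest pair: (11.3, 16.3) and (11.9, 17.6), distance = 1.4318


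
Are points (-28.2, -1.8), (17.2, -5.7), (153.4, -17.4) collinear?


Cross product: (17.2-(-28.2))*((-17.4)-(-1.8)) - ((-5.7)-(-1.8))*(153.4-(-28.2))
= 0

Yes, collinear


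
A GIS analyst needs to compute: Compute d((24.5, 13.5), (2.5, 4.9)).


dx=-22, dy=-8.6
d^2 = (-22)^2 + (-8.6)^2 = 557.96
d = sqrt(557.96) = 23.6212

23.6212


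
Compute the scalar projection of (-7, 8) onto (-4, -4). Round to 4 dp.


u.v = -4, |v| = sqrt(32) = 5.6569
Scalar projection = u.v / |v| = -4 / sqrt(32) = -0.7071

-0.7071


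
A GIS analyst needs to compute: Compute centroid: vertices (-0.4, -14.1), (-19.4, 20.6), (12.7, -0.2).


Centroid = ((x_A+x_B+x_C)/3, (y_A+y_B+y_C)/3)
= (((-0.4)+(-19.4)+12.7)/3, ((-14.1)+20.6+(-0.2))/3)
= (-2.3667, 2.1)

(-2.3667, 2.1)


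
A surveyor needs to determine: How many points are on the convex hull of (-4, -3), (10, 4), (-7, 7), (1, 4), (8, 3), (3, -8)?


Convex hull vertices (CCW): (-7, 7), (-4, -3), (3, -8), (10, 4)
Count = 4

4


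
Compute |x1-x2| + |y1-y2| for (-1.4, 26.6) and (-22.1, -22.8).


|(-1.4)-(-22.1)| + |26.6-(-22.8)| = 20.7 + 49.4 = 70.1

70.1


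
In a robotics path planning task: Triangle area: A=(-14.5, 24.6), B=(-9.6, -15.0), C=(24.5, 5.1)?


Area = |x_A(y_B-y_C) + x_B(y_C-y_A) + x_C(y_A-y_B)|/2
= |291.45 + 187.2 + 970.2|/2
= 1448.85/2 = 724.425

724.425


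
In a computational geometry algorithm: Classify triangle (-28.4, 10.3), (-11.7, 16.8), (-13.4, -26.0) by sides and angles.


Side lengths squared: AB^2=321.14, BC^2=1834.73, CA^2=1542.69
Sorted: [321.14, 1542.69, 1834.73]
By sides: Scalene, By angles: Acute

Scalene, Acute


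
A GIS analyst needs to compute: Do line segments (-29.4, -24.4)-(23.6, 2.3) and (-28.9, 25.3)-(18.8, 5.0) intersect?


Cross products: d1=-2380.84, d2=-31.35, d3=2620.75, d4=271.26
d1*d2 < 0 and d3*d4 < 0? no

No, they don't intersect


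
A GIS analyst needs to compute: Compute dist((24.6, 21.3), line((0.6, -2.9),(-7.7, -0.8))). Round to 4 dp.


|cross product| = 251.26
|line direction| = sqrt(73.3) = 8.5615
Distance = 251.26/sqrt(73.3) = 29.3475

29.3475


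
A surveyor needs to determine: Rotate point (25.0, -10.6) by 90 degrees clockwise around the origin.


90° CW: (x,y) -> (y, -x)
(25,-10.6) -> (-10.6, -25)

(-10.6, -25)


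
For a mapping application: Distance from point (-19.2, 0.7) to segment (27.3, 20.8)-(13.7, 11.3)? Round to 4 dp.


Project P onto AB: t = 1 (clamped to [0,1])
Closest point on segment: (13.7, 11.3)
Distance: 34.5654

34.5654


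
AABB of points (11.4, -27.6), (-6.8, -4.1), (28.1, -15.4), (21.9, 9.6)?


x range: [-6.8, 28.1]
y range: [-27.6, 9.6]
Bounding box: (-6.8,-27.6) to (28.1,9.6)

(-6.8,-27.6) to (28.1,9.6)


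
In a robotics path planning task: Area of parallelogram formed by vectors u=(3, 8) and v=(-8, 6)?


|u x v| = |3*6 - 8*(-8)|
= |18 - (-64)| = 82

82


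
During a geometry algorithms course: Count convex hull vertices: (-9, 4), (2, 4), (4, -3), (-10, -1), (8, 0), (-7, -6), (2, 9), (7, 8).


Convex hull vertices (CCW): (-10, -1), (-7, -6), (4, -3), (8, 0), (7, 8), (2, 9), (-9, 4)
Count = 7

7


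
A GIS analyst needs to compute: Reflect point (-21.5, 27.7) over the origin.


Reflection over origin: (x,y) -> (-x,-y)
(-21.5, 27.7) -> (21.5, -27.7)

(21.5, -27.7)


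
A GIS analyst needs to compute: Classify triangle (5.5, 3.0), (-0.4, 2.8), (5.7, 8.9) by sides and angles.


Side lengths squared: AB^2=34.85, BC^2=74.42, CA^2=34.85
Sorted: [34.85, 34.85, 74.42]
By sides: Isosceles, By angles: Obtuse

Isosceles, Obtuse


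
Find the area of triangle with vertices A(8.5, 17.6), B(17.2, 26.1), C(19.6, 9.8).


Area = |x_A(y_B-y_C) + x_B(y_C-y_A) + x_C(y_A-y_B)|/2
= |138.55 + (-134.16) + (-166.6)|/2
= 162.21/2 = 81.105

81.105


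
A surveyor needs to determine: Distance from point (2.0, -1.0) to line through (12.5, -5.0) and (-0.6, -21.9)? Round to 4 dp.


|cross product| = 229.85
|line direction| = sqrt(457.22) = 21.3827
Distance = 229.85/sqrt(457.22) = 10.7493

10.7493


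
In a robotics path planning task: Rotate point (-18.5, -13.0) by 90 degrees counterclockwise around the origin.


90° CCW: (x,y) -> (-y, x)
(-18.5,-13) -> (13, -18.5)

(13, -18.5)


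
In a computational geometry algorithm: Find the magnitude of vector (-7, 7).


|u| = sqrt((-7)^2 + 7^2) = sqrt(98) = 9.8995

9.8995


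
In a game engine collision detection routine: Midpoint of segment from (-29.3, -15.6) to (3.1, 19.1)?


M = (((-29.3)+3.1)/2, ((-15.6)+19.1)/2)
= (-13.1, 1.75)

(-13.1, 1.75)


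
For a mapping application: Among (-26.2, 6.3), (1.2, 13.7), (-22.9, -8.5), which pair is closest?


d(P0,P1) = 28.3817, d(P0,P2) = 15.1634, d(P1,P2) = 32.7666
Closest: P0 and P2

Closest pair: (-26.2, 6.3) and (-22.9, -8.5), distance = 15.1634


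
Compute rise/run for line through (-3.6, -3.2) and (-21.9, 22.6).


slope = (y2-y1)/(x2-x1) = (22.6-(-3.2))/((-21.9)-(-3.6)) = 25.8/(-18.3) = -1.4098

-1.4098


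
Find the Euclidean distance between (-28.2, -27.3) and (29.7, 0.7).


dx=57.9, dy=28
d^2 = 57.9^2 + 28^2 = 4136.41
d = sqrt(4136.41) = 64.3149

64.3149


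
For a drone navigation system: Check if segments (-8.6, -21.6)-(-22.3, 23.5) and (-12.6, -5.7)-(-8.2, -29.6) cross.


Cross products: d1=25.64, d2=-103.35, d3=-37.43, d4=91.56
d1*d2 < 0 and d3*d4 < 0? yes

Yes, they intersect


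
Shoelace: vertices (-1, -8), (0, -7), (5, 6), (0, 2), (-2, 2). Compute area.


Shoelace sum: ((-1)*(-7) - 0*(-8)) + (0*6 - 5*(-7)) + (5*2 - 0*6) + (0*2 - (-2)*2) + ((-2)*(-8) - (-1)*2)
= 74
Area = |74|/2 = 37

37


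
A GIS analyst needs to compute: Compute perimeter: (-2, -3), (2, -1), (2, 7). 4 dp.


Sides: (-2, -3)->(2, -1): sqrt(20) = 4.472136, (2, -1)->(2, 7): sqrt(64) = 8, (2, 7)->(-2, -3): sqrt(116) = 10.77033
Sum = 23.242466
Perimeter = 23.2425

23.2425


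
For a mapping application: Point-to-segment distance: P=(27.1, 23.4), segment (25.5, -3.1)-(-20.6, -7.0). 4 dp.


Project P onto AB: t = 0 (clamped to [0,1])
Closest point on segment: (25.5, -3.1)
Distance: 26.5483

26.5483


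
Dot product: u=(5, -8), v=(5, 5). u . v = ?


u . v = u_x*v_x + u_y*v_y = 5*5 + (-8)*5
= 25 + (-40) = -15

-15


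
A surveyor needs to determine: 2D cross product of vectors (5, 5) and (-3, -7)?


u x v = u_x*v_y - u_y*v_x = 5*(-7) - 5*(-3)
= (-35) - (-15) = -20

-20


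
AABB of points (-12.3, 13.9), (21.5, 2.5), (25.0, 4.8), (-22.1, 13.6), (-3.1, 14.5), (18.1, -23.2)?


x range: [-22.1, 25]
y range: [-23.2, 14.5]
Bounding box: (-22.1,-23.2) to (25,14.5)

(-22.1,-23.2) to (25,14.5)


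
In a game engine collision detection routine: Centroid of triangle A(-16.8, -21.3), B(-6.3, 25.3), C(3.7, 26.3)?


Centroid = ((x_A+x_B+x_C)/3, (y_A+y_B+y_C)/3)
= (((-16.8)+(-6.3)+3.7)/3, ((-21.3)+25.3+26.3)/3)
= (-6.4667, 10.1)

(-6.4667, 10.1)


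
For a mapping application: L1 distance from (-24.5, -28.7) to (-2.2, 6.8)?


|(-24.5)-(-2.2)| + |(-28.7)-6.8| = 22.3 + 35.5 = 57.8

57.8


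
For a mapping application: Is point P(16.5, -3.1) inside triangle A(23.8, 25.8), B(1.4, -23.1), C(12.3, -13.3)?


Cross products: AB x AP = 290.39, BC x BP = 70.02, CA x CP = -46.92
All same sign? no

No, outside


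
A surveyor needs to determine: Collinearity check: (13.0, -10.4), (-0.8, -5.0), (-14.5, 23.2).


Cross product: ((-0.8)-13)*(23.2-(-10.4)) - ((-5)-(-10.4))*((-14.5)-13)
= -315.18

No, not collinear


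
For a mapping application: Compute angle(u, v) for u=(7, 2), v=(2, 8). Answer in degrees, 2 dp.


u.v = 30, |u| = sqrt(53) = 7.2801, |v| = sqrt(68) = 8.2462
cos(theta) = u.v/(|u||v|) = 30/sqrt(3604) = 0.499722
theta = acos(0.499722) = 60.02 degrees

60.02 degrees


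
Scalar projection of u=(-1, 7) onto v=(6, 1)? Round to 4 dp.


u.v = 1, |v| = sqrt(37) = 6.0828
Scalar projection = u.v / |v| = 1 / sqrt(37) = 0.1644

0.1644


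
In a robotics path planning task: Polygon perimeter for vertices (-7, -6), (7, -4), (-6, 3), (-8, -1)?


Sides: (-7, -6)->(7, -4): sqrt(200) = 14.142136, (7, -4)->(-6, 3): sqrt(218) = 14.764823, (-6, 3)->(-8, -1): sqrt(20) = 4.472136, (-8, -1)->(-7, -6): sqrt(26) = 5.09902
Sum = 38.478115
Perimeter = 38.4781

38.4781


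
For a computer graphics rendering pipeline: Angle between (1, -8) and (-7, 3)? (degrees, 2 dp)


u.v = -31, |u| = sqrt(65) = 8.0623, |v| = sqrt(58) = 7.6158
cos(theta) = u.v/(|u||v|) = -31/sqrt(3770) = -0.504883
theta = acos(-0.504883) = 120.32 degrees

120.32 degrees


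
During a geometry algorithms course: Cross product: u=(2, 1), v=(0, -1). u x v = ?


u x v = u_x*v_y - u_y*v_x = 2*(-1) - 1*0
= (-2) - 0 = -2

-2


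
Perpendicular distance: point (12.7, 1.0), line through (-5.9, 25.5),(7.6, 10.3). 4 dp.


|cross product| = 48.03
|line direction| = sqrt(413.29) = 20.3295
Distance = 48.03/sqrt(413.29) = 2.3626

2.3626


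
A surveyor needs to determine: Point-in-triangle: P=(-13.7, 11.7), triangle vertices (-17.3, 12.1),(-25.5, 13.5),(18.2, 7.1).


Cross products: AB x AP = -1.76, BC x BP = -3.14, CA x CP = -3.8
All same sign? yes

Yes, inside


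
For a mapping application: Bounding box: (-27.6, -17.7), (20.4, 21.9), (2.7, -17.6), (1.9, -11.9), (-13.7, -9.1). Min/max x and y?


x range: [-27.6, 20.4]
y range: [-17.7, 21.9]
Bounding box: (-27.6,-17.7) to (20.4,21.9)

(-27.6,-17.7) to (20.4,21.9)


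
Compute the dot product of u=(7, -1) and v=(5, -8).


u . v = u_x*v_x + u_y*v_y = 7*5 + (-1)*(-8)
= 35 + 8 = 43

43


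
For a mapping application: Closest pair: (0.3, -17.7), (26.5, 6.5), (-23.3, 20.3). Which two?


d(P0,P1) = 35.6662, d(P0,P2) = 44.7321, d(P1,P2) = 51.6767
Closest: P0 and P1

Closest pair: (0.3, -17.7) and (26.5, 6.5), distance = 35.6662


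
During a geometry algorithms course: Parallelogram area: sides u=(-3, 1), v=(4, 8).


|u x v| = |(-3)*8 - 1*4|
= |(-24) - 4| = 28

28


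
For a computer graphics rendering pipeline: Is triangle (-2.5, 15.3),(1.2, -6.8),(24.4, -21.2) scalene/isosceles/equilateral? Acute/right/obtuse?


Side lengths squared: AB^2=502.1, BC^2=745.6, CA^2=2055.86
Sorted: [502.1, 745.6, 2055.86]
By sides: Scalene, By angles: Obtuse

Scalene, Obtuse


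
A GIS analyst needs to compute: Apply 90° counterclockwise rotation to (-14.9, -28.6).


90° CCW: (x,y) -> (-y, x)
(-14.9,-28.6) -> (28.6, -14.9)

(28.6, -14.9)


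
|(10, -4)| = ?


|u| = sqrt(10^2 + (-4)^2) = sqrt(116) = 10.7703

10.7703


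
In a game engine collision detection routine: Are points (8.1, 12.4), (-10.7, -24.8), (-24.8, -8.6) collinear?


Cross product: ((-10.7)-8.1)*((-8.6)-12.4) - ((-24.8)-12.4)*((-24.8)-8.1)
= -829.08

No, not collinear


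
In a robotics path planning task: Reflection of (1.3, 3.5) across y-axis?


Reflection over y-axis: (x,y) -> (-x,y)
(1.3, 3.5) -> (-1.3, 3.5)

(-1.3, 3.5)


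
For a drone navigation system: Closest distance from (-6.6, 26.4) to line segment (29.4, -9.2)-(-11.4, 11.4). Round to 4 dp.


Project P onto AB: t = 1 (clamped to [0,1])
Closest point on segment: (-11.4, 11.4)
Distance: 15.7493

15.7493


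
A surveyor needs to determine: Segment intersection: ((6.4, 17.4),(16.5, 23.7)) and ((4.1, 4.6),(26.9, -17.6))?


Cross products: d1=342.9, d2=710.76, d3=-114.79, d4=-482.65
d1*d2 < 0 and d3*d4 < 0? no

No, they don't intersect


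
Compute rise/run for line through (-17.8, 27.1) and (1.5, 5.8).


slope = (y2-y1)/(x2-x1) = (5.8-27.1)/(1.5-(-17.8)) = (-21.3)/19.3 = -1.1036

-1.1036


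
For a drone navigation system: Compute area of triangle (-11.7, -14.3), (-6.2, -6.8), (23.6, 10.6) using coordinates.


Area = |x_A(y_B-y_C) + x_B(y_C-y_A) + x_C(y_A-y_B)|/2
= |203.58 + (-154.38) + (-177)|/2
= 127.8/2 = 63.9

63.9


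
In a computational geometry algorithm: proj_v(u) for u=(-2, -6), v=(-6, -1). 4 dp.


u.v = 18, |v| = sqrt(37) = 6.0828
Scalar projection = u.v / |v| = 18 / sqrt(37) = 2.9592

2.9592


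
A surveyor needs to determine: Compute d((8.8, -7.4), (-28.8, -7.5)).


dx=-37.6, dy=-0.1
d^2 = (-37.6)^2 + (-0.1)^2 = 1413.77
d = sqrt(1413.77) = 37.6001

37.6001


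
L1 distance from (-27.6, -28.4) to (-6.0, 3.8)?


|(-27.6)-(-6)| + |(-28.4)-3.8| = 21.6 + 32.2 = 53.8

53.8


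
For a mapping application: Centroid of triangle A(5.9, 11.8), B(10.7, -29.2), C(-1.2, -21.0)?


Centroid = ((x_A+x_B+x_C)/3, (y_A+y_B+y_C)/3)
= ((5.9+10.7+(-1.2))/3, (11.8+(-29.2)+(-21))/3)
= (5.1333, -12.8)

(5.1333, -12.8)


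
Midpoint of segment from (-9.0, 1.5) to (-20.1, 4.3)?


M = (((-9)+(-20.1))/2, (1.5+4.3)/2)
= (-14.55, 2.9)

(-14.55, 2.9)


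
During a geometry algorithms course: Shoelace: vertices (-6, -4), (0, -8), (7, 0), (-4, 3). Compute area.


Shoelace sum: ((-6)*(-8) - 0*(-4)) + (0*0 - 7*(-8)) + (7*3 - (-4)*0) + ((-4)*(-4) - (-6)*3)
= 159
Area = |159|/2 = 79.5

79.5


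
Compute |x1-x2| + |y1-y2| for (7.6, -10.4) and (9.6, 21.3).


|7.6-9.6| + |(-10.4)-21.3| = 2 + 31.7 = 33.7

33.7


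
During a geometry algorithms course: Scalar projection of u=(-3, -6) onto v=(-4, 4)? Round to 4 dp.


u.v = -12, |v| = sqrt(32) = 5.6569
Scalar projection = u.v / |v| = -12 / sqrt(32) = -2.1213

-2.1213


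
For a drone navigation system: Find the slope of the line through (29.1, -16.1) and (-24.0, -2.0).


slope = (y2-y1)/(x2-x1) = ((-2)-(-16.1))/((-24)-29.1) = 14.1/(-53.1) = -0.2655

-0.2655


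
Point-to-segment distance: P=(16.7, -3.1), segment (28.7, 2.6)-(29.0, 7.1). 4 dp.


Project P onto AB: t = 0 (clamped to [0,1])
Closest point on segment: (28.7, 2.6)
Distance: 13.285

13.285


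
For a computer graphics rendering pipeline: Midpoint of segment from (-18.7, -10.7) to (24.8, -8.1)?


M = (((-18.7)+24.8)/2, ((-10.7)+(-8.1))/2)
= (3.05, -9.4)

(3.05, -9.4)


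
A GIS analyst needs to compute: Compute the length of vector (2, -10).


|u| = sqrt(2^2 + (-10)^2) = sqrt(104) = 10.198

10.198


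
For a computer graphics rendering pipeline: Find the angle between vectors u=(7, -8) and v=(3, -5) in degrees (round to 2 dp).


u.v = 61, |u| = sqrt(113) = 10.6301, |v| = sqrt(34) = 5.831
cos(theta) = u.v/(|u||v|) = 61/sqrt(3842) = 0.984127
theta = acos(0.984127) = 10.22 degrees

10.22 degrees


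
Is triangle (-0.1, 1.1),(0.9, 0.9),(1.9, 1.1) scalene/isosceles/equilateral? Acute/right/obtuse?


Side lengths squared: AB^2=1.04, BC^2=1.04, CA^2=4
Sorted: [1.04, 1.04, 4]
By sides: Isosceles, By angles: Obtuse

Isosceles, Obtuse


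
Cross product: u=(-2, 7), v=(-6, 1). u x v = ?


u x v = u_x*v_y - u_y*v_x = (-2)*1 - 7*(-6)
= (-2) - (-42) = 40

40


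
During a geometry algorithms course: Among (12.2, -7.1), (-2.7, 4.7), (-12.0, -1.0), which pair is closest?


d(P0,P1) = 19.0066, d(P0,P2) = 24.957, d(P1,P2) = 10.9078
Closest: P1 and P2

Closest pair: (-2.7, 4.7) and (-12.0, -1.0), distance = 10.9078
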